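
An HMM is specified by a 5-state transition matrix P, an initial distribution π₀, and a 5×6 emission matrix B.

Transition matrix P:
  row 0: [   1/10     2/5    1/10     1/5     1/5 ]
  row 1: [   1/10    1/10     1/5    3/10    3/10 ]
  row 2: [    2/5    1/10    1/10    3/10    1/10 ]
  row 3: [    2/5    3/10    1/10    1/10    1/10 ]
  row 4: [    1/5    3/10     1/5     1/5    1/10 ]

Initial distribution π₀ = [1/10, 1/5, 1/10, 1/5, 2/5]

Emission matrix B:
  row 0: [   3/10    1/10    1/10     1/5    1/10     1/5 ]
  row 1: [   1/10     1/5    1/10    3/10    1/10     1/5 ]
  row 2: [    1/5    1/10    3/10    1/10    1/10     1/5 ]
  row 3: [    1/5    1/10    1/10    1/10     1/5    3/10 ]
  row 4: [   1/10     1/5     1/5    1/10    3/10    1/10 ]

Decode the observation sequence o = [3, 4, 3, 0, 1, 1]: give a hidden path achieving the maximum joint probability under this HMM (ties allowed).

t=0: δ = [2.000e-02, 6.000e-02, 1.000e-02, 2.000e-02, 4.000e-02]  (obs o_0=3)
t=1: δ = [8.000e-04, 1.200e-03, 1.200e-03, 3.600e-03, 5.400e-03]  ψ = [3, 4, 1, 1, 1]  (obs o_1=4)
t=2: δ = [2.880e-04, 4.860e-04, 1.080e-04, 1.080e-04, 5.400e-05]  ψ = [3, 4, 4, 4, 4]  (obs o_2=3)
t=3: δ = [1.458e-05, 1.152e-05, 1.944e-05, 2.916e-05, 1.458e-05]  ψ = [1, 0, 1, 1, 1]  (obs o_3=0)
t=4: δ = [1.166e-06, 1.750e-06, 2.916e-07, 5.832e-07, 6.912e-07]  ψ = [3, 3, 3, 2, 1]  (obs o_4=1)
t=5: δ = [2.333e-08, 9.331e-08, 3.499e-08, 5.249e-08, 1.050e-07]  ψ = [3, 0, 1, 1, 1]  (obs o_5=1)
backtrack: best end state = 4; path = [1, 4, 1, 3, 1, 4]

path = [1, 4, 1, 3, 1, 4]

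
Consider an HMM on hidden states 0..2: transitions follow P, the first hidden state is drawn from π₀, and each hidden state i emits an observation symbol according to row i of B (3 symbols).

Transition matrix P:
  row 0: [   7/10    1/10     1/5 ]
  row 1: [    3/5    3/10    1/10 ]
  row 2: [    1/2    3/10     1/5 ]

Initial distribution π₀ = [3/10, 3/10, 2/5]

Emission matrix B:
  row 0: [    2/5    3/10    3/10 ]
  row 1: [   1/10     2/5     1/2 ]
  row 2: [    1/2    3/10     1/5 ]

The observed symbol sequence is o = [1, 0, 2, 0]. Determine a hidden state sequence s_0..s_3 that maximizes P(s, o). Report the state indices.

t=0: δ = [9.000e-02, 1.200e-01, 1.200e-01]  (obs o_0=1)
t=1: δ = [2.880e-02, 3.600e-03, 1.200e-02]  ψ = [1, 1, 2]  (obs o_1=0)
t=2: δ = [6.048e-03, 1.800e-03, 1.152e-03]  ψ = [0, 2, 0]  (obs o_2=2)
t=3: δ = [1.693e-03, 6.048e-05, 6.048e-04]  ψ = [0, 0, 0]  (obs o_3=0)
backtrack: best end state = 0; path = [1, 0, 0, 0]

path = [1, 0, 0, 0]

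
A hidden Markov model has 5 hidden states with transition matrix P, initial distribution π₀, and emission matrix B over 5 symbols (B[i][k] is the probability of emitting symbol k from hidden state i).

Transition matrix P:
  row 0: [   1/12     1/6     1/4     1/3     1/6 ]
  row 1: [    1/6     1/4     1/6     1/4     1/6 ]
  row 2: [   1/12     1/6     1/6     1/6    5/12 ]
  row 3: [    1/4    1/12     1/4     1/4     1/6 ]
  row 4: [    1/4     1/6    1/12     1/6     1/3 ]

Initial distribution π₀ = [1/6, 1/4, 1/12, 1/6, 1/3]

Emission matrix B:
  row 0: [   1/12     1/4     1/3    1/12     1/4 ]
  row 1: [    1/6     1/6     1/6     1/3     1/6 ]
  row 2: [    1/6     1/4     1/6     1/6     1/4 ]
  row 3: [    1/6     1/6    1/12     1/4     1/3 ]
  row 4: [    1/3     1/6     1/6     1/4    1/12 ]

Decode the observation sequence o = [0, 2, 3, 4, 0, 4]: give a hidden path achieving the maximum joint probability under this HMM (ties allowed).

path = [4, 0, 3, 2, 4, 0]

t=0: δ = [1.389e-02, 4.167e-02, 1.389e-02, 2.778e-02, 1.111e-01]  (obs o_0=0)
t=1: δ = [9.259e-03, 3.086e-03, 1.543e-03, 1.543e-03, 6.173e-03]  ψ = [4, 4, 4, 4, 4]  (obs o_1=2)
t=2: δ = [1.286e-04, 5.144e-04, 3.858e-04, 7.716e-04, 5.144e-04]  ψ = [4, 0, 0, 0, 4]  (obs o_2=3)
t=3: δ = [4.823e-05, 2.143e-05, 4.823e-05, 6.430e-05, 1.429e-05]  ψ = [3, 1, 3, 3, 4]  (obs o_3=4)
t=4: δ = [1.340e-06, 1.340e-06, 2.679e-06, 2.679e-06, 6.698e-06]  ψ = [3, 0, 3, 0, 2]  (obs o_4=0)
t=5: δ = [4.186e-07, 1.861e-07, 1.674e-07, 3.721e-07, 1.861e-07]  ψ = [4, 4, 3, 4, 4]  (obs o_5=4)
backtrack: best end state = 0; path = [4, 0, 3, 2, 4, 0]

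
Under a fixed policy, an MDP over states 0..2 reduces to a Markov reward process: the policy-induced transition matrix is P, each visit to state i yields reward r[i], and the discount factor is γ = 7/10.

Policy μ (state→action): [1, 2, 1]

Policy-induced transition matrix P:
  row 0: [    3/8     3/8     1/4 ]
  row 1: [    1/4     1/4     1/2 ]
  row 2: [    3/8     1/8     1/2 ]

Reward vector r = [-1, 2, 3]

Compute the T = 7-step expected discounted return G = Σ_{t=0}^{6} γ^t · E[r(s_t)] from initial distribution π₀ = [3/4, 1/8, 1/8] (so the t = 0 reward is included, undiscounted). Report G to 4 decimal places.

G = 2.6302

t=0: π = [0.7500, 0.1250, 0.1250], E[r] = -0.1250, γ^t·E[r] = -0.125000, running G = -0.125000
t=1: π = [0.3594, 0.3281, 0.3125], E[r] = 1.2344, γ^t·E[r] = 0.864063, running G = 0.739063
t=2: π = [0.3340, 0.2559, 0.4102], E[r] = 1.4082, γ^t·E[r] = 0.690020, running G = 1.429082
t=3: π = [0.3430, 0.2405, 0.4165], E[r] = 1.3875, γ^t·E[r] = 0.475896, running G = 1.904978
t=4: π = [0.3449, 0.2408, 0.4142], E[r] = 1.3794, γ^t·E[r] = 0.331200, running G = 2.236178
t=5: π = [0.3449, 0.2413, 0.4138], E[r] = 1.3791, γ^t·E[r] = 0.231780, running G = 2.467958
t=6: π = [0.3448, 0.2414, 0.4138], E[r] = 1.3793, γ^t·E[r] = 0.162271, running G = 2.630229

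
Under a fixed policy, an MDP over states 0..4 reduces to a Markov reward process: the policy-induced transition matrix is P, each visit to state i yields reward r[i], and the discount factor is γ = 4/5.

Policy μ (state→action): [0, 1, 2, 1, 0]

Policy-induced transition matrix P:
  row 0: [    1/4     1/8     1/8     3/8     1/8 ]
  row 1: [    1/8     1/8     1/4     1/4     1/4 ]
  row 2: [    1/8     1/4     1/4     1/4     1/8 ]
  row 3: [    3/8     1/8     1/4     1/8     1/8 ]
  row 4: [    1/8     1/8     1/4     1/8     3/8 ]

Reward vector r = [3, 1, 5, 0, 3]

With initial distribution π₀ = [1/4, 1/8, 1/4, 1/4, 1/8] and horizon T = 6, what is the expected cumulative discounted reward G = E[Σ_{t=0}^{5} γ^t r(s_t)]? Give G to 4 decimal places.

G = 9.0972

t=0: π = [0.2500, 0.1250, 0.2500, 0.2500, 0.1250], E[r] = 2.5000, γ^t·E[r] = 2.500000, running G = 2.500000
t=1: π = [0.2188, 0.1563, 0.2188, 0.2344, 0.1719], E[r] = 2.4219, γ^t·E[r] = 1.937500, running G = 4.437500
t=2: π = [0.2109, 0.1523, 0.2227, 0.2266, 0.1875], E[r] = 2.4609, γ^t·E[r] = 1.575000, running G = 6.012500
t=3: π = [0.2080, 0.1528, 0.2236, 0.2246, 0.1909], E[r] = 2.4678, γ^t·E[r] = 1.263500, running G = 7.276000
t=4: π = [0.2072, 0.1530, 0.2240, 0.2241, 0.1918], E[r] = 2.4699, γ^t·E[r] = 1.011675, running G = 8.287675
t=5: π = [0.2069, 0.1530, 0.2241, 0.2239, 0.1921], E[r] = 2.4705, γ^t·E[r] = 0.809530, running G = 9.097205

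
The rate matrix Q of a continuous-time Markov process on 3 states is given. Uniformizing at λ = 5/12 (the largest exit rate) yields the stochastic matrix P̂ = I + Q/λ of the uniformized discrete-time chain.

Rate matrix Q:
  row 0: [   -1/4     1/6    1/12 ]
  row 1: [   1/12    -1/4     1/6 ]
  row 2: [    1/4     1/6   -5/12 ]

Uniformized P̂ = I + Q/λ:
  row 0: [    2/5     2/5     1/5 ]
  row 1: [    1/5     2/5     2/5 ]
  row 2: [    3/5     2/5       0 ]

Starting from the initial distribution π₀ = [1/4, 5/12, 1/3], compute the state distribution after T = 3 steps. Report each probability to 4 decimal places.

π = [0.3673, 0.4000, 0.2327]

t=0: π = [0.2500, 0.4167, 0.3333]
t=1: π = [0.3833, 0.4000, 0.2167]
t=2: π = [0.3633, 0.4000, 0.2367]
t=3: π = [0.3673, 0.4000, 0.2327]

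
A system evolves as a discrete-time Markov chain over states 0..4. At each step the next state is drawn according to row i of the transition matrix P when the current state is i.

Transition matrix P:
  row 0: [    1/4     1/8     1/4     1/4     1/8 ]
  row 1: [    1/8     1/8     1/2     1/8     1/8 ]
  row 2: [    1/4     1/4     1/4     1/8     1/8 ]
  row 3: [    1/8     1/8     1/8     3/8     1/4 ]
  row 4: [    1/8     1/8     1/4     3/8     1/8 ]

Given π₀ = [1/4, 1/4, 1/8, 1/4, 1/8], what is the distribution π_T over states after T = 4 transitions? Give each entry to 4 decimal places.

π = [0.1798, 0.1574, 0.2581, 0.2486, 0.1561]

t=0: π = [0.2500, 0.2500, 0.1250, 0.2500, 0.1250]
t=1: π = [0.1719, 0.1406, 0.2813, 0.2500, 0.1563]
t=2: π = [0.1816, 0.1602, 0.2539, 0.2480, 0.1563]
t=3: π = [0.1794, 0.1567, 0.2590, 0.2488, 0.1560]
t=4: π = [0.1798, 0.1574, 0.2581, 0.2486, 0.1561]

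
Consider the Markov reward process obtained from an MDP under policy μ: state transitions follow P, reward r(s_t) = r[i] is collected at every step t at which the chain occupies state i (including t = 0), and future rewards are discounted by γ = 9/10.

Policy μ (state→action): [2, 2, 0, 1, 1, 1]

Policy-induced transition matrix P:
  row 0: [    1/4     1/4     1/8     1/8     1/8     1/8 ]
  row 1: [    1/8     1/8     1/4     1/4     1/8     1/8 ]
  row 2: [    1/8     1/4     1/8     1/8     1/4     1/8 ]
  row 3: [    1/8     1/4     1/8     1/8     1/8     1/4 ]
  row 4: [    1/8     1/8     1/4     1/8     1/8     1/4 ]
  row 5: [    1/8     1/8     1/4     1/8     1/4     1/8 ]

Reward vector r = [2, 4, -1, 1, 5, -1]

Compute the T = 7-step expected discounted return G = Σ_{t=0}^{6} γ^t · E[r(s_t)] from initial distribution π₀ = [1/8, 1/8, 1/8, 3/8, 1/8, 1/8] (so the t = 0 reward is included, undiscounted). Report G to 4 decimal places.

G = 8.5116

t=0: π = [0.1250, 0.1250, 0.1250, 0.3750, 0.1250, 0.1250], E[r] = 1.5000, γ^t·E[r] = 1.500000, running G = 1.500000
t=1: π = [0.1406, 0.2031, 0.1719, 0.1406, 0.1563, 0.1875], E[r] = 1.6563, γ^t·E[r] = 1.490625, running G = 2.990625
t=2: π = [0.1426, 0.1816, 0.1934, 0.1504, 0.1699, 0.1621], E[r] = 1.6563, γ^t·E[r] = 1.341563, running G = 4.332188
t=3: π = [0.1428, 0.1858, 0.1892, 0.1477, 0.1694, 0.1650], E[r] = 1.6694, γ^t·E[r] = 1.217017, running G = 5.549205
t=4: π = [0.1429, 0.1850, 0.1900, 0.1482, 0.1693, 0.1646], E[r] = 1.6655, γ^t·E[r] = 1.092752, running G = 6.641957
t=5: π = [0.1429, 0.1851, 0.1899, 0.1481, 0.1693, 0.1647], E[r] = 1.6665, γ^t·E[r] = 0.984058, running G = 7.626015
t=6: π = [0.1429, 0.1851, 0.1899, 0.1481, 0.1693, 0.1647], E[r] = 1.6663, γ^t·E[r] = 0.885536, running G = 8.511551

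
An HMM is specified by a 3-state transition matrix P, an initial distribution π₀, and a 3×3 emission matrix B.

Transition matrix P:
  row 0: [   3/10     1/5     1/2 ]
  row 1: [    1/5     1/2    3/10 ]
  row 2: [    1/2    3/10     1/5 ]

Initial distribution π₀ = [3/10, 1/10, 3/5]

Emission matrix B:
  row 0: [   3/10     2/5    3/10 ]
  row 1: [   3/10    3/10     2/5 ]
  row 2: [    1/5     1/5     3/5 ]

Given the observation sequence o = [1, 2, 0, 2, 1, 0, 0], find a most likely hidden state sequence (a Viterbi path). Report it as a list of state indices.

path = [0, 2, 0, 2, 0, 2, 0]

t=0: δ = [1.200e-01, 3.000e-02, 1.200e-01]  (obs o_0=1)
t=1: δ = [1.800e-02, 1.440e-02, 3.600e-02]  ψ = [2, 2, 0]  (obs o_1=2)
t=2: δ = [5.400e-03, 3.240e-03, 1.800e-03]  ψ = [2, 2, 0]  (obs o_2=0)
t=3: δ = [4.860e-04, 6.480e-04, 1.620e-03]  ψ = [0, 1, 0]  (obs o_3=2)
t=4: δ = [3.240e-04, 1.458e-04, 6.480e-05]  ψ = [2, 2, 2]  (obs o_4=1)
t=5: δ = [2.916e-05, 2.187e-05, 3.240e-05]  ψ = [0, 1, 0]  (obs o_5=0)
t=6: δ = [4.860e-06, 3.281e-06, 2.916e-06]  ψ = [2, 1, 0]  (obs o_6=0)
backtrack: best end state = 0; path = [0, 2, 0, 2, 0, 2, 0]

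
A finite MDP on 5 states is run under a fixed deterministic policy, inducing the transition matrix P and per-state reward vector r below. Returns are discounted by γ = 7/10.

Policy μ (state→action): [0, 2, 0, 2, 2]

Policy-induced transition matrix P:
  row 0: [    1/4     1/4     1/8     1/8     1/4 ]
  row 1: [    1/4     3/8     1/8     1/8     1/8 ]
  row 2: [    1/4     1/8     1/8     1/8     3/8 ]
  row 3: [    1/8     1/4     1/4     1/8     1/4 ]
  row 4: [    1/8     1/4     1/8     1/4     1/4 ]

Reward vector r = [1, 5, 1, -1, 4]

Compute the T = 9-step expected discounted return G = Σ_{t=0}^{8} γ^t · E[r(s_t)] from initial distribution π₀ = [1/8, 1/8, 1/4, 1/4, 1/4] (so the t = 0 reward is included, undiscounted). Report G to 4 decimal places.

G = 7.1198

t=0: π = [0.1250, 0.1250, 0.2500, 0.2500, 0.2500], E[r] = 1.7500, γ^t·E[r] = 1.750000, running G = 1.750000
t=1: π = [0.1875, 0.2344, 0.1563, 0.1563, 0.2656], E[r] = 2.4219, γ^t·E[r] = 1.695313, running G = 3.445313
t=2: π = [0.1973, 0.2598, 0.1445, 0.1582, 0.2402], E[r] = 2.4434, γ^t·E[r] = 1.197246, running G = 4.642559
t=3: π = [0.2002, 0.2644, 0.1448, 0.1550, 0.2356], E[r] = 2.4543, γ^t·E[r] = 0.841841, running G = 5.484399
t=4: π = [0.2012, 0.2650, 0.1444, 0.1544, 0.2350], E[r] = 2.4561, γ^t·E[r] = 0.589699, running G = 6.074098
t=5: π = [0.2013, 0.2651, 0.1443, 0.1544, 0.2349], E[r] = 2.4563, γ^t·E[r] = 0.412832, running G = 6.486930
t=6: π = [0.2013, 0.2651, 0.1443, 0.1544, 0.2349], E[r] = 2.4564, γ^t·E[r] = 0.288989, running G = 6.775919
t=7: π = [0.2013, 0.2651, 0.1443, 0.1544, 0.2349], E[r] = 2.4564, γ^t·E[r] = 0.202293, running G = 6.978212
t=8: π = [0.2013, 0.2651, 0.1443, 0.1544, 0.2349], E[r] = 2.4564, γ^t·E[r] = 0.141605, running G = 7.119817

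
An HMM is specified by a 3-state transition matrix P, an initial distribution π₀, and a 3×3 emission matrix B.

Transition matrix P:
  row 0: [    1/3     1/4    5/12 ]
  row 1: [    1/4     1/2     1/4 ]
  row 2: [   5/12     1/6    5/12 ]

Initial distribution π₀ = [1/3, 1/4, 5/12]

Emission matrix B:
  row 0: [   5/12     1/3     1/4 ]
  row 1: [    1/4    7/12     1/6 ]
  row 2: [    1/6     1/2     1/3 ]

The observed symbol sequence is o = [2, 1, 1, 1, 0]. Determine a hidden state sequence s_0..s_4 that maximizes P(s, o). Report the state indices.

path = [2, 2, 2, 2, 0]

t=0: δ = [8.333e-02, 4.167e-02, 1.389e-01]  (obs o_0=2)
t=1: δ = [1.929e-02, 1.350e-02, 2.894e-02]  ψ = [2, 2, 2]  (obs o_1=1)
t=2: δ = [4.019e-03, 3.938e-03, 6.028e-03]  ψ = [2, 1, 2]  (obs o_2=1)
t=3: δ = [8.372e-04, 1.149e-03, 1.256e-03]  ψ = [2, 1, 2]  (obs o_3=1)
t=4: δ = [2.180e-04, 1.436e-04, 8.721e-05]  ψ = [2, 1, 2]  (obs o_4=0)
backtrack: best end state = 0; path = [2, 2, 2, 2, 0]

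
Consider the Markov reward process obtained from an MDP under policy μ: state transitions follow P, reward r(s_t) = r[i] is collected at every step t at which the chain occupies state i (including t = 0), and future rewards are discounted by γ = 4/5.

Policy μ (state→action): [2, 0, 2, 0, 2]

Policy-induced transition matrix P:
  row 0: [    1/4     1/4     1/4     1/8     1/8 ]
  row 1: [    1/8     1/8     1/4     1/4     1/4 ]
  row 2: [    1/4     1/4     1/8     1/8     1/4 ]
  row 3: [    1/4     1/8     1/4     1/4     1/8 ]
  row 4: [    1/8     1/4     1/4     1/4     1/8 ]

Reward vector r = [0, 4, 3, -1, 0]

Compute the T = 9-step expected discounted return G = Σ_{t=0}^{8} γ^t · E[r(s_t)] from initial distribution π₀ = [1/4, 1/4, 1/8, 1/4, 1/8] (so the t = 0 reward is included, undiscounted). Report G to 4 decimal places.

G = 5.3404

t=0: π = [0.2500, 0.2500, 0.1250, 0.2500, 0.1250], E[r] = 1.1250, γ^t·E[r] = 1.125000, running G = 1.125000
t=1: π = [0.2031, 0.1875, 0.2344, 0.2031, 0.1719], E[r] = 1.2500, γ^t·E[r] = 1.000000, running G = 2.125000
t=2: π = [0.2051, 0.2012, 0.2207, 0.1953, 0.1777], E[r] = 1.2715, γ^t·E[r] = 0.813750, running G = 2.938750
t=3: π = [0.2026, 0.2004, 0.2224, 0.1968, 0.1777], E[r] = 1.2722, γ^t·E[r] = 0.651375, running G = 3.590125
t=4: π = [0.2027, 0.2003, 0.2222, 0.1969, 0.1779], E[r] = 1.2711, γ^t·E[r] = 0.520650, running G = 4.110775
t=5: π = [0.2027, 0.2003, 0.2222, 0.1969, 0.1778], E[r] = 1.2712, γ^t·E[r] = 0.416541, running G = 4.527316
t=6: π = [0.2027, 0.2003, 0.2222, 0.1969, 0.1778], E[r] = 1.2712, γ^t·E[r] = 0.333229, running G = 4.860545
t=7: π = [0.2027, 0.2003, 0.2222, 0.1969, 0.1778], E[r] = 1.2712, γ^t·E[r] = 0.266584, running G = 5.127129
t=8: π = [0.2027, 0.2003, 0.2222, 0.1969, 0.1778], E[r] = 1.2712, γ^t·E[r] = 0.213267, running G = 5.340397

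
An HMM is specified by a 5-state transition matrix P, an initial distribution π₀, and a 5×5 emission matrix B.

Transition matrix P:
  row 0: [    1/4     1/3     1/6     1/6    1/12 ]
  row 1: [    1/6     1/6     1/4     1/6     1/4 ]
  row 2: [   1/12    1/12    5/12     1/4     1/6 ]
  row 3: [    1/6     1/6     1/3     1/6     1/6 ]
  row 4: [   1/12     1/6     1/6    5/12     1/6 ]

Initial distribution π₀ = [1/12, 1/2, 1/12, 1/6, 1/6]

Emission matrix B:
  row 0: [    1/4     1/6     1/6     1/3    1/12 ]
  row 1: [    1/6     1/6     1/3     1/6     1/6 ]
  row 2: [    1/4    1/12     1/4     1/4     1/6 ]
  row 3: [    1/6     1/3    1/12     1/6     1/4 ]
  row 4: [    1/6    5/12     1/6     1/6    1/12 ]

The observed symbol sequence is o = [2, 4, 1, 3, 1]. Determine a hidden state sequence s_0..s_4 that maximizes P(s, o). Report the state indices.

t=0: δ = [1.389e-02, 1.667e-01, 2.083e-02, 1.389e-02, 2.778e-02]  (obs o_0=2)
t=1: δ = [2.315e-03, 4.630e-03, 6.944e-03, 6.944e-03, 3.472e-03]  ψ = [1, 1, 1, 1, 1]  (obs o_1=4)
t=2: δ = [1.929e-04, 1.929e-04, 2.411e-04, 5.787e-04, 4.823e-04]  ψ = [3, 3, 2, 2, 1]  (obs o_2=1)
t=3: δ = [3.215e-05, 1.608e-05, 4.823e-05, 3.349e-05, 1.608e-05]  ψ = [3, 3, 3, 4, 3]  (obs o_3=3)
t=4: δ = [1.340e-06, 1.786e-06, 1.674e-06, 4.019e-06, 3.349e-06]  ψ = [0, 0, 2, 2, 2]  (obs o_4=1)
backtrack: best end state = 3; path = [1, 2, 3, 2, 3]

path = [1, 2, 3, 2, 3]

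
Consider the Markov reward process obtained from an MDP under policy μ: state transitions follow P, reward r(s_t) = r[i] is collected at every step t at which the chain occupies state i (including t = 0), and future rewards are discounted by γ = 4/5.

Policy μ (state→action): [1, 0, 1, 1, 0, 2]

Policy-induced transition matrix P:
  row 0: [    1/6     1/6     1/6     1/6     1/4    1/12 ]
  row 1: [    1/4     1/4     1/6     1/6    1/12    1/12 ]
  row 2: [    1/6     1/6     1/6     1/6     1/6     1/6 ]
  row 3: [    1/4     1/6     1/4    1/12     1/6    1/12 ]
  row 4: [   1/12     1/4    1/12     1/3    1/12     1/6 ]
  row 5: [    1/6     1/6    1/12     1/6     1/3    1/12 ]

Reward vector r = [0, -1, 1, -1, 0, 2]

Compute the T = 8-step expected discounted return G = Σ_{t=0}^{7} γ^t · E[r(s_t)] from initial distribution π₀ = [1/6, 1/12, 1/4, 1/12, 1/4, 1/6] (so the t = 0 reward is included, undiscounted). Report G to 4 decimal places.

G = 0.4153

t=0: π = [0.1667, 0.0833, 0.2500, 0.0833, 0.2500, 0.1667], E[r] = 0.4167, γ^t·E[r] = 0.416667, running G = 0.416667
t=1: π = [0.1597, 0.1944, 0.1389, 0.2014, 0.1806, 0.1250], E[r] = -0.0069, γ^t·E[r] = -0.005556, running G = 0.411111
t=2: π = [0.1846, 0.1979, 0.1580, 0.1800, 0.1696, 0.1100], E[r] = 0.0000, γ^t·E[r] = 0.000000, running G = 0.411111
t=3: π = [0.1840, 0.1973, 0.1584, 0.1799, 0.1698, 0.1106], E[r] = 0.0024, γ^t·E[r] = 0.001235, running G = 0.412346
t=4: π = [0.1840, 0.1973, 0.1583, 0.1800, 0.1699, 0.1107], E[r] = 0.0024, γ^t·E[r] = 0.000996, running G = 0.413342
t=5: π = [0.1839, 0.1973, 0.1583, 0.1800, 0.1699, 0.1107], E[r] = 0.0024, γ^t·E[r] = 0.000789, running G = 0.414130
t=6: π = [0.1839, 0.1973, 0.1583, 0.1800, 0.1698, 0.1107], E[r] = 0.0024, γ^t·E[r] = 0.000631, running G = 0.414761
t=7: π = [0.1839, 0.1973, 0.1583, 0.1800, 0.1698, 0.1107], E[r] = 0.0024, γ^t·E[r] = 0.000505, running G = 0.415266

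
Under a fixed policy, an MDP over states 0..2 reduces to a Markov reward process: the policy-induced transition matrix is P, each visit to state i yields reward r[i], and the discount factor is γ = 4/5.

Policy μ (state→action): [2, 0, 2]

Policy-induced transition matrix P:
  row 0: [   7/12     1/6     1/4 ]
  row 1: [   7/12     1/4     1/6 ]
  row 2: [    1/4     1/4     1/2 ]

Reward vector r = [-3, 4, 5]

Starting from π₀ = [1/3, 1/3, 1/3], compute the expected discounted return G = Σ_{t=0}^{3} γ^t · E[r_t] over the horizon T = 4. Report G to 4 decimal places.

t=0: π = [0.3333, 0.3333, 0.3333], E[r] = 2.0000, γ^t·E[r] = 2.000000, running G = 2.000000
t=1: π = [0.4722, 0.2222, 0.3056], E[r] = 1.0000, γ^t·E[r] = 0.800000, running G = 2.800000
t=2: π = [0.4815, 0.2106, 0.3079], E[r] = 0.9375, γ^t·E[r] = 0.600000, running G = 3.400000
t=3: π = [0.4807, 0.2099, 0.3094], E[r] = 0.9444, γ^t·E[r] = 0.483556, running G = 3.883556

G = 3.8836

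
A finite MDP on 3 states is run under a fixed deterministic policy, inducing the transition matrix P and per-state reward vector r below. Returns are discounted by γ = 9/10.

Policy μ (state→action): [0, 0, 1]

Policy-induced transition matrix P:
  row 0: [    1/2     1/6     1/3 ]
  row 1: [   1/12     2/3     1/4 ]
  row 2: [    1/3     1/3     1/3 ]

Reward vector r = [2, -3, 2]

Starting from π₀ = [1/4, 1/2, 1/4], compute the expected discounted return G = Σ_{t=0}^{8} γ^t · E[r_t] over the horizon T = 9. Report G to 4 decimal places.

t=0: π = [0.2500, 0.5000, 0.2500], E[r] = -0.5000, γ^t·E[r] = -0.500000, running G = -0.500000
t=1: π = [0.2500, 0.4583, 0.2917], E[r] = -0.2917, γ^t·E[r] = -0.262500, running G = -0.762500
t=2: π = [0.2604, 0.4444, 0.2951], E[r] = -0.2222, γ^t·E[r] = -0.180000, running G = -0.942500
t=3: π = [0.2656, 0.4381, 0.2963], E[r] = -0.1904, γ^t·E[r] = -0.138797, running G = -1.081297
t=4: π = [0.2681, 0.4351, 0.2968], E[r] = -0.1754, γ^t·E[r] = -0.115109, running G = -1.196405
t=5: π = [0.2692, 0.4337, 0.2971], E[r] = -0.1684, γ^t·E[r] = -0.099445, running G = -1.295850
t=6: π = [0.2698, 0.4330, 0.2972], E[r] = -0.1651, γ^t·E[r] = -0.087742, running G = -1.383592
t=7: π = [0.2700, 0.4327, 0.2972], E[r] = -0.1635, γ^t·E[r] = -0.078223, running G = -1.461816
t=8: π = [0.2702, 0.4326, 0.2973], E[r] = -0.1628, γ^t·E[r] = -0.070086, running G = -1.531901

G = -1.5319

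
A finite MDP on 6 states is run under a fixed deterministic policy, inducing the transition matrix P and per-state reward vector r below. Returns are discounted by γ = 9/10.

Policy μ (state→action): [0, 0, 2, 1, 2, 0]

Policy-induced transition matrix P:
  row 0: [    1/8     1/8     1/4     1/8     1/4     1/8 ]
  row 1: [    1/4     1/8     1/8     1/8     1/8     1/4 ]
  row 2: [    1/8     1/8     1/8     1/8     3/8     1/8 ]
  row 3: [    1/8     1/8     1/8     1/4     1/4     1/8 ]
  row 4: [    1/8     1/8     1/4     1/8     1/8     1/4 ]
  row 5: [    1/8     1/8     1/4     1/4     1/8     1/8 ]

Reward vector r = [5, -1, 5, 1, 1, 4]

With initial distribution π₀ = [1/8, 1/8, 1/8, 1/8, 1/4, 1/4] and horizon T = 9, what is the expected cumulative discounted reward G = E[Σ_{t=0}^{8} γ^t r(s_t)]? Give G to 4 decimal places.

t=0: π = [0.1250, 0.1250, 0.1250, 0.1250, 0.2500, 0.2500], E[r] = 2.5000, γ^t·E[r] = 2.500000, running G = 2.500000
t=1: π = [0.1406, 0.1250, 0.2031, 0.1719, 0.1875, 0.1719], E[r] = 2.6406, γ^t·E[r] = 2.376563, running G = 4.876563
t=2: π = [0.1406, 0.1250, 0.1875, 0.1680, 0.2148, 0.1641], E[r] = 2.5547, γ^t·E[r] = 2.069297, running G = 6.945859
t=3: π = [0.1406, 0.1250, 0.1899, 0.1665, 0.2104, 0.1675], E[r] = 2.5747, γ^t·E[r] = 1.876961, running G = 8.822821
t=4: π = [0.1406, 0.1250, 0.1898, 0.1667, 0.2109, 0.1669], E[r] = 2.5726, γ^t·E[r] = 1.687864, running G = 10.510685
t=5: π = [0.1406, 0.1250, 0.1898, 0.1667, 0.2109, 0.1670], E[r] = 2.5727, γ^t·E[r] = 1.519136, running G = 12.029820
t=6: π = [0.1406, 0.1250, 0.1898, 0.1667, 0.2109, 0.1670], E[r] = 2.5727, γ^t·E[r] = 1.367236, running G = 13.397057
t=7: π = [0.1406, 0.1250, 0.1898, 0.1667, 0.2109, 0.1670], E[r] = 2.5727, γ^t·E[r] = 1.230509, running G = 14.627566
t=8: π = [0.1406, 0.1250, 0.1898, 0.1667, 0.2109, 0.1670], E[r] = 2.5727, γ^t·E[r] = 1.107459, running G = 15.735025

G = 15.7350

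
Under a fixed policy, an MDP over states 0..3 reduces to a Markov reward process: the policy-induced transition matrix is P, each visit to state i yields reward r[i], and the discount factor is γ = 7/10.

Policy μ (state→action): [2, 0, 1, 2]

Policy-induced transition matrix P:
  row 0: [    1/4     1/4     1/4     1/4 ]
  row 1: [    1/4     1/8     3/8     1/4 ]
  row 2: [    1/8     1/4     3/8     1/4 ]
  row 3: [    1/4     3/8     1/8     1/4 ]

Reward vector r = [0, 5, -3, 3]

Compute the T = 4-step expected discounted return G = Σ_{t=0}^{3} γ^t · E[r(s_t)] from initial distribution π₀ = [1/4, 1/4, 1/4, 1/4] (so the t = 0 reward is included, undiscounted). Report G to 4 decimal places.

t=0: π = [0.2500, 0.2500, 0.2500, 0.2500], E[r] = 1.2500, γ^t·E[r] = 1.250000, running G = 1.250000
t=1: π = [0.2188, 0.2500, 0.2813, 0.2500], E[r] = 1.1563, γ^t·E[r] = 0.809375, running G = 2.059375
t=2: π = [0.2148, 0.2500, 0.2852, 0.2500], E[r] = 1.1445, γ^t·E[r] = 0.560820, running G = 2.620195
t=3: π = [0.2144, 0.2500, 0.2856, 0.2500], E[r] = 1.1431, γ^t·E[r] = 0.392072, running G = 3.012267

G = 3.0123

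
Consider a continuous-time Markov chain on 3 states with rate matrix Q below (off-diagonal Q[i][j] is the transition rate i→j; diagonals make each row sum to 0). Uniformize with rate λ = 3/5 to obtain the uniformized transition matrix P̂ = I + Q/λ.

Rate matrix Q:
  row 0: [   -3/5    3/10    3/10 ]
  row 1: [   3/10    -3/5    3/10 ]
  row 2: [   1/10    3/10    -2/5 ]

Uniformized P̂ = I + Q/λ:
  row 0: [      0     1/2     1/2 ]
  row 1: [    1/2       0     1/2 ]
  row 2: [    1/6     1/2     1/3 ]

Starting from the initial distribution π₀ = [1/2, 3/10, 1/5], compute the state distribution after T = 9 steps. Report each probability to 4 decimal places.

t=0: π = [0.5000, 0.3000, 0.2000]
t=1: π = [0.1833, 0.3500, 0.4667]
t=2: π = [0.2528, 0.3250, 0.4222]
t=3: π = [0.2329, 0.3375, 0.4296]
t=4: π = [0.2404, 0.3313, 0.4284]
t=5: π = [0.2370, 0.3344, 0.4286]
t=6: π = [0.2386, 0.3328, 0.4286]
t=7: π = [0.2378, 0.3336, 0.4286]
t=8: π = [0.2382, 0.3332, 0.4286]
t=9: π = [0.2380, 0.3334, 0.4286]

π = [0.2380, 0.3334, 0.4286]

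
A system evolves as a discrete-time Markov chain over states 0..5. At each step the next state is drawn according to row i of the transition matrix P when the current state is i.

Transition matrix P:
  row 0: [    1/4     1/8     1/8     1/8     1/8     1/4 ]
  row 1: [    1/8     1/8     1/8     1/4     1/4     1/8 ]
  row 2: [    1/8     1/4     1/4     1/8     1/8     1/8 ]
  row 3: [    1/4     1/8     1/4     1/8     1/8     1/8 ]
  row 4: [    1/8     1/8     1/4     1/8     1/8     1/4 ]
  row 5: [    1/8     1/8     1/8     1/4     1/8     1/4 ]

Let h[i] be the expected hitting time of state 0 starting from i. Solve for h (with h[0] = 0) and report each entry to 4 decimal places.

h = [0.0000, 6.7633, 6.8574, 6.0120, 6.8557, 6.7501]

First-step conditioning: h[0] = 0; for i ≠ 0, h[i] = 1 + Σ_k P[i][k]·h[k].
  h[1] = 1 + 1/8·h[1] + 1/8·h[2] + 1/4·h[3] + 1/4·h[4] + 1/8·h[5]
  h[2] = 1 + 1/4·h[1] + 1/4·h[2] + 1/8·h[3] + 1/8·h[4] + 1/8·h[5]
  h[3] = 1 + 1/8·h[1] + 1/4·h[2] + 1/8·h[3] + 1/8·h[4] + 1/8·h[5]
  h[4] = 1 + 1/8·h[1] + 1/4·h[2] + 1/8·h[3] + 1/8·h[4] + 1/4·h[5]
  h[5] = 1 + 1/8·h[1] + 1/8·h[2] + 1/4·h[3] + 1/8·h[4] + 1/4·h[5]
Solving the 5×5 linear system over states ≠ 0 gives exactly h = [0, 32768/4845, 33224/4845, 29128/4845, 11072/1615, 32704/4845] (h[0] = 0 is the target).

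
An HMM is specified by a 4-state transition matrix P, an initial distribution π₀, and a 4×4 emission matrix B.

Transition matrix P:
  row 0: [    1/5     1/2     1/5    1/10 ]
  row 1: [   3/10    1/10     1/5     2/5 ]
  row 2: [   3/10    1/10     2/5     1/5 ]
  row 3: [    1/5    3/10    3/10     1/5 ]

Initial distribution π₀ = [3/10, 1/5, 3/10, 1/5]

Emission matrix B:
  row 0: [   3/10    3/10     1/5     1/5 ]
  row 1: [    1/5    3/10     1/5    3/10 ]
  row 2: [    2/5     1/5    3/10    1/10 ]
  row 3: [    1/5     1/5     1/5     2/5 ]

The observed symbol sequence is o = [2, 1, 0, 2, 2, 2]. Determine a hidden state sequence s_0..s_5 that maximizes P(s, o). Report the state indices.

path = [2, 2, 2, 2, 2, 2]

t=0: δ = [6.000e-02, 4.000e-02, 9.000e-02, 4.000e-02]  (obs o_0=2)
t=1: δ = [8.100e-03, 9.000e-03, 7.200e-03, 3.600e-03]  ψ = [2, 0, 2, 2]  (obs o_1=1)
t=2: δ = [8.100e-04, 8.100e-04, 1.152e-03, 7.200e-04]  ψ = [1, 0, 2, 1]  (obs o_2=0)
t=3: δ = [6.912e-05, 8.100e-05, 1.382e-04, 6.480e-05]  ψ = [2, 0, 2, 1]  (obs o_3=2)
t=4: δ = [8.294e-06, 6.912e-06, 1.659e-05, 6.480e-06]  ψ = [2, 0, 2, 1]  (obs o_4=2)
t=5: δ = [9.953e-07, 8.294e-07, 1.991e-06, 6.636e-07]  ψ = [2, 0, 2, 2]  (obs o_5=2)
backtrack: best end state = 2; path = [2, 2, 2, 2, 2, 2]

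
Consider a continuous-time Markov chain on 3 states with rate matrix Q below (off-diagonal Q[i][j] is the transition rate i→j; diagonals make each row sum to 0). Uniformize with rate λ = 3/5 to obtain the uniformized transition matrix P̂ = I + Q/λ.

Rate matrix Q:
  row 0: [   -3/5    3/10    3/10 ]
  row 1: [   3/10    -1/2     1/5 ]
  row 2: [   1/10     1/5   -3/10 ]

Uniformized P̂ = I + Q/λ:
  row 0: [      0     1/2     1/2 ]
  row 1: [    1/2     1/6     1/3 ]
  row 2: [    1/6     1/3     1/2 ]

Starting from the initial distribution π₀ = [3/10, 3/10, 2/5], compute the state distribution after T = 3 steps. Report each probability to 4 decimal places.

t=0: π = [0.3000, 0.3000, 0.4000]
t=1: π = [0.2167, 0.3333, 0.4500]
t=2: π = [0.2417, 0.3139, 0.4444]
t=3: π = [0.2310, 0.3213, 0.4477]

π = [0.2310, 0.3213, 0.4477]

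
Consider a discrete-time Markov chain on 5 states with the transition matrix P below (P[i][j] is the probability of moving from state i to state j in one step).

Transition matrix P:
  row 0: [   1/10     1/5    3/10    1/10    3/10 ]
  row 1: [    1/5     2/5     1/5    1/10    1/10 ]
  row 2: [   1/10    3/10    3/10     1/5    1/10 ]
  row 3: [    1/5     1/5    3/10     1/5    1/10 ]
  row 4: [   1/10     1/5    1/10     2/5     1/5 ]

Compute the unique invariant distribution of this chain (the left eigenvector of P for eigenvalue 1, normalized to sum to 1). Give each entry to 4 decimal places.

π = [0.1466, 0.2804, 0.2432, 0.1860, 0.1437]

Balance equations π_j = Σ_i π_i·P[i][j]:
  π_0 = 1/10·π_0 + 1/5·π_1 + 1/10·π_2 + 1/5·π_3 + 1/10·π_4
  π_1 = 1/5·π_0 + 2/5·π_1 + 3/10·π_2 + 1/5·π_3 + 1/5·π_4
  π_2 = 3/10·π_0 + 1/5·π_1 + 3/10·π_2 + 3/10·π_3 + 1/10·π_4
  π_3 = 1/10·π_0 + 1/10·π_1 + 1/5·π_2 + 1/5·π_3 + 2/5·π_4
  normalize: π_0 + π_1 + π_2 + π_3 + π_4 = 1
Solving the linear system gives exactly π = [1195/8149, 2285/8149, 1982/8149, 1516/8149, 1171/8149].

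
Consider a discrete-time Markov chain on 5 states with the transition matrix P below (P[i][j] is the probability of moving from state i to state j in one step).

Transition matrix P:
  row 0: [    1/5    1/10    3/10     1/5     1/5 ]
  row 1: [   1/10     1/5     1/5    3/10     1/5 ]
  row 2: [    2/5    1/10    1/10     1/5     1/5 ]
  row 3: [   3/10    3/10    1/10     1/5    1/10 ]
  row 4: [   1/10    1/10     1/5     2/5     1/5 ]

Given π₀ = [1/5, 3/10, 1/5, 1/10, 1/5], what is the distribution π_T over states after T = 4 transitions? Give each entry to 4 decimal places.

π = [0.2270, 0.1671, 0.1794, 0.2517, 0.1749]

t=0: π = [0.2000, 0.3000, 0.2000, 0.1000, 0.2000]
t=1: π = [0.2000, 0.1500, 0.1900, 0.2700, 0.1900]
t=2: π = [0.2310, 0.1690, 0.1740, 0.2530, 0.1730]
t=3: π = [0.2259, 0.1675, 0.1804, 0.2515, 0.1747]
t=4: π = [0.2270, 0.1671, 0.1794, 0.2517, 0.1749]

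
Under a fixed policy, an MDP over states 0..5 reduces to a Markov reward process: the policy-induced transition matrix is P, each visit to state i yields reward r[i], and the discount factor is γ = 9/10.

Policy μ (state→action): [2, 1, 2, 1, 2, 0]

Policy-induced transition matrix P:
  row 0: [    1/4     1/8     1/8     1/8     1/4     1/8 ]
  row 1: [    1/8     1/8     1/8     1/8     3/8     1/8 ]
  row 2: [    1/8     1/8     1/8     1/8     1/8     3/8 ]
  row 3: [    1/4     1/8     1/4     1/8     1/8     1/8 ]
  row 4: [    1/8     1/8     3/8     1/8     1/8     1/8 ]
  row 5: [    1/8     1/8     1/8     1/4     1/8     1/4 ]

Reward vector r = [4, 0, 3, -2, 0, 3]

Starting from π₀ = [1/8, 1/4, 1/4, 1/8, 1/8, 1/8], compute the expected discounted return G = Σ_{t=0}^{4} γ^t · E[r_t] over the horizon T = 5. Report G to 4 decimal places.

t=0: π = [0.1250, 0.2500, 0.2500, 0.1250, 0.1250, 0.1250], E[r] = 1.3750, γ^t·E[r] = 1.375000, running G = 1.375000
t=1: π = [0.1563, 0.1250, 0.1719, 0.1406, 0.2031, 0.2031], E[r] = 1.4688, γ^t·E[r] = 1.321875, running G = 2.696875
t=2: π = [0.1621, 0.1250, 0.1934, 0.1504, 0.1758, 0.1934], E[r] = 1.5078, γ^t·E[r] = 1.221328, running G = 3.918203
t=3: π = [0.1641, 0.1250, 0.1877, 0.1492, 0.1765, 0.1975], E[r] = 1.5137, γ^t·E[r] = 1.103467, running G = 5.021670
t=4: π = [0.1642, 0.1250, 0.1878, 0.1497, 0.1768, 0.1966], E[r] = 1.5104, γ^t·E[r] = 0.990998, running G = 6.012668

G = 6.0127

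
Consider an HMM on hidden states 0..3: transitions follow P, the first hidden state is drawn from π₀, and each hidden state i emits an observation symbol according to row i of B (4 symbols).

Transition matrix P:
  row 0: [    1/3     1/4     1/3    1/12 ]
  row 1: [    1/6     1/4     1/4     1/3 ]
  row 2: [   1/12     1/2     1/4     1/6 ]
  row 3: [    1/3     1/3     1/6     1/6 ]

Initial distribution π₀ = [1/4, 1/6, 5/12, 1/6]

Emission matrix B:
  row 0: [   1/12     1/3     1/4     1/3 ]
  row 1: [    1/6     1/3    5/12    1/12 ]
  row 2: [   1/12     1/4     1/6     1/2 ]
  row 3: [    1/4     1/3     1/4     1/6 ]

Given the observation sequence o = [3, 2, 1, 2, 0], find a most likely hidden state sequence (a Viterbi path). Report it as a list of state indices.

path = [2, 1, 3, 1, 3]

t=0: δ = [8.333e-02, 1.389e-02, 2.083e-01, 2.778e-02]  (obs o_0=3)
t=1: δ = [6.944e-03, 4.340e-02, 8.681e-03, 8.681e-03]  ψ = [0, 2, 2, 2]  (obs o_1=2)
t=2: δ = [2.411e-03, 3.617e-03, 2.713e-03, 4.823e-03]  ψ = [1, 1, 1, 1]  (obs o_2=1)
t=3: δ = [4.019e-04, 6.698e-04, 1.507e-04, 3.014e-04]  ψ = [3, 3, 1, 1]  (obs o_3=2)
t=4: δ = [1.116e-05, 2.791e-05, 1.395e-05, 5.582e-05]  ψ = [0, 1, 1, 1]  (obs o_4=0)
backtrack: best end state = 3; path = [2, 1, 3, 1, 3]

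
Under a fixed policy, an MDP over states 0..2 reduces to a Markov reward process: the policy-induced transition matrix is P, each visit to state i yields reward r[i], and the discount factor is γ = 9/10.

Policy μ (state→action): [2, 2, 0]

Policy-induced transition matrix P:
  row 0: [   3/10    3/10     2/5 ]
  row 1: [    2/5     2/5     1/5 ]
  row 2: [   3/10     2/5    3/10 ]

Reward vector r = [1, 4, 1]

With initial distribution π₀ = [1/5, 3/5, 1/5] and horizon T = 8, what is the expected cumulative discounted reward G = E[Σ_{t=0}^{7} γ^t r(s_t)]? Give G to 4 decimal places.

t=0: π = [0.2000, 0.6000, 0.2000], E[r] = 2.8000, γ^t·E[r] = 2.800000, running G = 2.800000
t=1: π = [0.3600, 0.3800, 0.2600], E[r] = 2.1400, γ^t·E[r] = 1.926000, running G = 4.726000
t=2: π = [0.3380, 0.3640, 0.2980], E[r] = 2.0920, γ^t·E[r] = 1.694520, running G = 6.420520
t=3: π = [0.3364, 0.3662, 0.2974], E[r] = 2.0986, γ^t·E[r] = 1.529879, running G = 7.950399
t=4: π = [0.3366, 0.3664, 0.2970], E[r] = 2.0991, γ^t·E[r] = 1.377206, running G = 9.327606
t=5: π = [0.3366, 0.3663, 0.2970], E[r] = 2.0990, γ^t·E[r] = 1.239447, running G = 10.567053
t=6: π = [0.3366, 0.3663, 0.2970], E[r] = 2.0990, γ^t·E[r] = 1.115500, running G = 11.682552
t=7: π = [0.3366, 0.3663, 0.2970], E[r] = 2.0990, γ^t·E[r] = 1.003950, running G = 12.686502

G = 12.6865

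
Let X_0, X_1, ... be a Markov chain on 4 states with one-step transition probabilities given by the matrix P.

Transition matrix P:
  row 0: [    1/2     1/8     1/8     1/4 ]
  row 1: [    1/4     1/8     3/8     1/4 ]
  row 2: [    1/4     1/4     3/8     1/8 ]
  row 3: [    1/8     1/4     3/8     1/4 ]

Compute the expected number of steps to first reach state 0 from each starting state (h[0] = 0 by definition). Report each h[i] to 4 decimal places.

First-step conditioning: h[0] = 0; for i ≠ 0, h[i] = 1 + Σ_k P[i][k]·h[k].
  h[1] = 1 + 1/8·h[1] + 3/8·h[2] + 1/4·h[3]
  h[2] = 1 + 1/4·h[1] + 3/8·h[2] + 1/8·h[3]
  h[3] = 1 + 1/4·h[1] + 3/8·h[2] + 1/4·h[3]
Solving the 3×3 linear system over states ≠ 0 gives exactly h = [0, 512/115, 504/115, 576/115] (h[0] = 0 is the target).

h = [0.0000, 4.4522, 4.3826, 5.0087]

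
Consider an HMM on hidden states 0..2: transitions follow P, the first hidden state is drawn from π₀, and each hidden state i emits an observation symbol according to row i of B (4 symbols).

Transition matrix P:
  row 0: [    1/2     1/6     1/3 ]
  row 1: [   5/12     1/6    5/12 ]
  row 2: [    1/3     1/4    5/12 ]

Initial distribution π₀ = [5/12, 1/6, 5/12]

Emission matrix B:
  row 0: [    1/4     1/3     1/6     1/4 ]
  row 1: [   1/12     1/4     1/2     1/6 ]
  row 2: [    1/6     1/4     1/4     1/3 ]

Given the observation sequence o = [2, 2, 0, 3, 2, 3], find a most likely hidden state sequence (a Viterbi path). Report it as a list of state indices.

t=0: δ = [6.944e-02, 8.333e-02, 1.042e-01]  (obs o_0=2)
t=1: δ = [5.787e-03, 1.302e-02, 1.085e-02]  ψ = [0, 2, 2]  (obs o_1=2)
t=2: δ = [1.356e-03, 2.261e-04, 9.042e-04]  ψ = [1, 2, 1]  (obs o_2=0)
t=3: δ = [1.695e-04, 3.768e-05, 1.507e-04]  ψ = [0, 0, 0]  (obs o_3=3)
t=4: δ = [1.413e-05, 1.884e-05, 1.570e-05]  ψ = [0, 2, 2]  (obs o_4=2)
t=5: δ = [1.962e-06, 6.541e-07, 2.616e-06]  ψ = [1, 2, 1]  (obs o_5=3)
backtrack: best end state = 2; path = [2, 1, 0, 2, 1, 2]

path = [2, 1, 0, 2, 1, 2]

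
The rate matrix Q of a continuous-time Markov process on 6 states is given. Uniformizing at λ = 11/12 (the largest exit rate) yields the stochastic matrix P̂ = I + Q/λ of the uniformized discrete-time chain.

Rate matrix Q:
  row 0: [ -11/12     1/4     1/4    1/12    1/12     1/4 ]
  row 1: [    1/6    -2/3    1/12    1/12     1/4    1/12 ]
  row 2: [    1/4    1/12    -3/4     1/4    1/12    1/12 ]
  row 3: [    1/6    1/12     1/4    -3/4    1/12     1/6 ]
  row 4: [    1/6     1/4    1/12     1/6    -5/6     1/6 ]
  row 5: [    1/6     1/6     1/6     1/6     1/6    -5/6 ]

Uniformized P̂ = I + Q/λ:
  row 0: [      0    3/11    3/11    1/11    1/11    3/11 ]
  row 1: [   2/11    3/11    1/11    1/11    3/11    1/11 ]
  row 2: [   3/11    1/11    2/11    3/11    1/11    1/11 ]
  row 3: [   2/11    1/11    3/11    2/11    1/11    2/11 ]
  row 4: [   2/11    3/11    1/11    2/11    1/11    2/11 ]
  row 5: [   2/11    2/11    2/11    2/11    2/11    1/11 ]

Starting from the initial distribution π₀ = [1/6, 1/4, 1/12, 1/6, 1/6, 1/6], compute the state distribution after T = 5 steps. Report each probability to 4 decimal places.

t=0: π = [0.1667, 0.2500, 0.0833, 0.1667, 0.1667, 0.1667]
t=1: π = [0.1591, 0.2121, 0.1742, 0.1515, 0.1515, 0.1515]
t=2: π = [0.1687, 0.1997, 0.1770, 0.1639, 0.1433, 0.1474]
t=3: π = [0.1672, 0.1973, 0.1809, 0.1644, 0.1406, 0.1495]
t=4: π = [0.1679, 0.1964, 0.1812, 0.1651, 0.1404, 0.1490]
t=5: π = [0.1678, 0.1962, 0.1815, 0.1652, 0.1402, 0.1492]

π = [0.1678, 0.1962, 0.1815, 0.1652, 0.1402, 0.1492]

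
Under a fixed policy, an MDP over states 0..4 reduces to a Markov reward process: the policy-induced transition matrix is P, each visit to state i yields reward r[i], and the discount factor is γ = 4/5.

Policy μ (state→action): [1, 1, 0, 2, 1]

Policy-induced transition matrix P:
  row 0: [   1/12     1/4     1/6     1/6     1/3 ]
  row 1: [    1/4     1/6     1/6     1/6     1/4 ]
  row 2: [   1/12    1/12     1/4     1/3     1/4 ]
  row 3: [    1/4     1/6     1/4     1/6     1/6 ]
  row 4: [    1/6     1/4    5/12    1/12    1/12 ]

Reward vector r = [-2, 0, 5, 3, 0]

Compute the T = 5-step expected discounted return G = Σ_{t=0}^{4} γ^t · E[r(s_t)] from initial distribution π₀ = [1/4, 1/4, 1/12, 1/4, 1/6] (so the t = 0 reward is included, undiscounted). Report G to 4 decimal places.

G = 4.1085

t=0: π = [0.2500, 0.2500, 0.0833, 0.2500, 0.1667], E[r] = 0.6667, γ^t·E[r] = 0.666667, running G = 0.666667
t=1: π = [0.1806, 0.1944, 0.2361, 0.1667, 0.2222], E[r] = 1.3194, γ^t·E[r] = 1.055556, running G = 1.722222
t=2: π = [0.1620, 0.1806, 0.2558, 0.1875, 0.2141], E[r] = 1.5174, γ^t·E[r] = 0.971111, running G = 2.693333
t=3: π = [0.1625, 0.1767, 0.2571, 0.1915, 0.2122], E[r] = 1.5350, γ^t·E[r] = 0.785926, running G = 3.479259
t=4: π = [0.1624, 0.1765, 0.2571, 0.1918, 0.2122], E[r] = 1.5363, γ^t·E[r] = 0.629251, running G = 4.108510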